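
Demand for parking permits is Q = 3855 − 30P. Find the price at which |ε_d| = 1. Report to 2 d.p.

For linear demand Q = a − bP, ε = −bP/(a − bP). |ε| = 1 when bP = a − bP, i.e. P = a/(2b).
P = 3855/(2·30) = 3855/60 = 64.2500.

64.25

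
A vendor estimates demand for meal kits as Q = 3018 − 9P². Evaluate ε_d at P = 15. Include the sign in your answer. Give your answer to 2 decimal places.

At P = 15, Q = 993.
dQ/dP = −18P = -270.
ε = (dQ/dP)(P/Q) = (-270)(15/993).
|ε| > 1, so demand is elastic at this price.

-4.08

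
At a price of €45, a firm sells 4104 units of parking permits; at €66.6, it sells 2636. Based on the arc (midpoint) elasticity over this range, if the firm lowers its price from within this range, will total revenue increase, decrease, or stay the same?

Arc ε = (-1468/21.6)(55.80/3370.0) ≈ -1.125.
|ε| = 1.13 > 1, so demand is elastic. A price cut therefore raises total revenue.

increase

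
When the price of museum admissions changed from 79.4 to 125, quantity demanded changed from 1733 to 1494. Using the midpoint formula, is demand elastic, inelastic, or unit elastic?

inelastic

Arc ε ≈ -0.332.
|ε| = 0.33 < 1.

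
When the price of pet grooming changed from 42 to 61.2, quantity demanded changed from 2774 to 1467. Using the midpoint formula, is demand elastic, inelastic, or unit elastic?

Arc ε ≈ -1.656.
|ε| = 1.66 > 1.

elastic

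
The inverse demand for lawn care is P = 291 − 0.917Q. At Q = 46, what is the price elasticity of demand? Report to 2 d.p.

-5.90

At Q = 46, P = 291 − 0.917(46) = 248.82.
dP/dQ = −0.917, so dQ/dP = 1/(−0.917) = -1.091.
ε = (dQ/dP)(P/Q) = (-1.091)(248.82/46).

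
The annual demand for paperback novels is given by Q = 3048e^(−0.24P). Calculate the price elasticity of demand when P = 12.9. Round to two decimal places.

At P = 12.9, Q = 137.860.
dQ/dP = −0.24·3048e^(−0.24P) = −0.24Q = -33.086.
ε = (dQ/dP)(P/Q) = (-33.086)(12.9/137.860).

-3.10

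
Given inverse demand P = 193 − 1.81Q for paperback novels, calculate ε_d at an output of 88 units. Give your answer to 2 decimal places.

At Q = 88, P = 193 − 1.81(88) = 33.72.
dP/dQ = −1.81, so dQ/dP = 1/(−1.81) = -0.552.
ε = (dQ/dP)(P/Q) = (-0.552)(33.72/88).

-0.21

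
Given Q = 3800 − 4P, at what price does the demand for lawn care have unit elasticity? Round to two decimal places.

475.00

For linear demand Q = a − bP, ε = −bP/(a − bP). |ε| = 1 when bP = a − bP, i.e. P = a/(2b).
P = 3800/(2·4) = 3800/8 = 475.0000.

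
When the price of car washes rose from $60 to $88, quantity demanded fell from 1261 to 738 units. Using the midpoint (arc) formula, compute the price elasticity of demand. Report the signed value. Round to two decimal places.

ΔQ = 738 − 1261 = -523; ΔP = 88 − 60 = 28.
Midpoints: P̄ = 74.00, Q̄ = 999.5.
ε = (ΔQ/ΔP)(P̄/Q̄) = (-523/28)(74.00/999.5).

-1.38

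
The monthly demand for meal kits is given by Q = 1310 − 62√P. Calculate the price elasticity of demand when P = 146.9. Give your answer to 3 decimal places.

-0.673

At P = 146.9, Q = 558.546.
dQ/dP = −62/(2√P) = -2.558.
ε = (dQ/dP)(P/Q) = (-2.558)(146.9/558.546).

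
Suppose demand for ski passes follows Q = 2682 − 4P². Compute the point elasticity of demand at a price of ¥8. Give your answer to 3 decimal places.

At P = 8, Q = 2426.
dQ/dP = −8P = -64.
ε = (dQ/dP)(P/Q) = (-64)(8/2426).

-0.211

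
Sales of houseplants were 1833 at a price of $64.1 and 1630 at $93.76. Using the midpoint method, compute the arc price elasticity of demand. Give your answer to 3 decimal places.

-0.312

ΔQ = 1630 − 1833 = -203; ΔP = 93.76 − 64.1 = 29.66.
Midpoints: P̄ = 78.93, Q̄ = 1731.5.
ε = (ΔQ/ΔP)(P̄/Q̄) = (-203/29.66)(78.93/1731.5).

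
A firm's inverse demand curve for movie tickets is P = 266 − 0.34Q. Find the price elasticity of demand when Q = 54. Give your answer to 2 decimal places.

At Q = 54, P = 266 − 0.34(54) = 247.64.
dP/dQ = −0.34, so dQ/dP = 1/(−0.34) = -2.941.
ε = (dQ/dP)(P/Q) = (-2.941)(247.64/54).

-13.49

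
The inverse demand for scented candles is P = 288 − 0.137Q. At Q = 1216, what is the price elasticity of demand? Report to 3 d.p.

At Q = 1216, P = 288 − 0.137(1216) = 121.41.
dP/dQ = −0.137, so dQ/dP = 1/(−0.137) = -7.299.
ε = (dQ/dP)(P/Q) = (-7.299)(121.41/1216).

-0.729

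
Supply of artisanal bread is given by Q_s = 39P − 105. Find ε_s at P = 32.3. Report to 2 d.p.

1.09

At P = 32.3, Q_s = 1154.70.
dQ_s/dP = 39.
ε_s = (dQ_s/dP)(P/Q_s) = (39)(32.3/1154.70).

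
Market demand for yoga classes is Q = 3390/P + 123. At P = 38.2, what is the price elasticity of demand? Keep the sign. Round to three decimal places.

At P = 38.2, Q = 211.743.
dQ/dP = −3390/P² = -2.323.
ε = (dQ/dP)(P/Q) = (-2.323)(38.2/211.743).
|ε| < 1, so demand is inelastic at this price.

-0.419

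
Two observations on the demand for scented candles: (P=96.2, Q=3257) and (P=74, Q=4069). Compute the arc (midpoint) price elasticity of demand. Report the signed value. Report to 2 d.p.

-0.85

ΔQ = 4069 − 3257 = 812; ΔP = 74 − 96.2 = -22.2.
Midpoints: P̄ = 85.10, Q̄ = 3663.0.
ε = (ΔQ/ΔP)(P̄/Q̄) = (812/-22.2)(85.10/3663.0).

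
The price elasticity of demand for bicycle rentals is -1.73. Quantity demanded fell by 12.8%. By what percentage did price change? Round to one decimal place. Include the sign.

7.4%

%ΔP ≈ %ΔQ / ε = (-12.8%)/(-1.73) = 7.40%.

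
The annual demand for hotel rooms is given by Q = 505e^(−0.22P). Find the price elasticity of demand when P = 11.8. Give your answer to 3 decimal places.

At P = 11.8, Q = 37.658.
dQ/dP = −0.22·505e^(−0.22P) = −0.22Q = -8.285.
ε = (dQ/dP)(P/Q) = (-8.285)(11.8/37.658).
|ε| > 1, so demand is elastic at this price.

-2.596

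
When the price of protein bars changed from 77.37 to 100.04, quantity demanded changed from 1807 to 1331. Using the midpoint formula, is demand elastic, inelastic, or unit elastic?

elastic

Arc ε ≈ -1.187.
|ε| = 1.19 > 1.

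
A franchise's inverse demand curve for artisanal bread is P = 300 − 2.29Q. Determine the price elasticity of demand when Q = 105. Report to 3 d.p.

At Q = 105, P = 300 − 2.29(105) = 59.55.
dP/dQ = −2.29, so dQ/dP = 1/(−2.29) = -0.437.
ε = (dQ/dP)(P/Q) = (-0.437)(59.55/105).

-0.248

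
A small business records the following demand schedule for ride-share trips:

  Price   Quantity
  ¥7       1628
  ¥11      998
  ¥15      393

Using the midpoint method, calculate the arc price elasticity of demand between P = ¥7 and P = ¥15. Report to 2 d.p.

-1.68

At P = 7, Q = 1628; at P = 15, Q = 393.
ΔQ = -1235, ΔP = 8. Midpoints: P̄ = 11.00, Q̄ = 1010.5.
ε = (ΔQ/ΔP)(P̄/Q̄) = (-1235/8)(11.00/1010.5).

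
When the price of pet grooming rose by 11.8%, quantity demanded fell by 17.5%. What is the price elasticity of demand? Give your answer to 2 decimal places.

-1.48

ε = %ΔQ / %ΔP = (-17.5)/(11.8) = -1.483.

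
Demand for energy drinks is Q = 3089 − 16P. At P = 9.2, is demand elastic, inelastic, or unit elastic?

Q = 2941.800, dQ/dP = -16.
ε = (dQ/dP)(P/Q) ≈ -0.050.
|ε| = 0.05 < 1.

inelastic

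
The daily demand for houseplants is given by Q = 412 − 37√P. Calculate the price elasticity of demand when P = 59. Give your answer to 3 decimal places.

-1.112

At P = 59, Q = 127.798.
dQ/dP = −37/(2√P) = -2.408.
ε = (dQ/dP)(P/Q) = (-2.408)(59/127.798).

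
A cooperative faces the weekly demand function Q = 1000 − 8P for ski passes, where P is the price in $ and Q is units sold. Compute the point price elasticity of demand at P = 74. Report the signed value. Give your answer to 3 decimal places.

At P = 74, Q = 408.
dQ/dP = −8.
ε = (dQ/dP)(P/Q) = (-8)(74/408).

-1.451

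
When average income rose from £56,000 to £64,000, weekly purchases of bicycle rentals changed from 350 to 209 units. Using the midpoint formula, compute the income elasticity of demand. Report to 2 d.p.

-3.78

ΔQ = -141, ΔI = 8000. Midpoints: Ī = 60,000, Q̄ = 279.5.
ε_I = (ΔQ/ΔI)(Ī/Q̄) = (-141/8000)(60000/279.5).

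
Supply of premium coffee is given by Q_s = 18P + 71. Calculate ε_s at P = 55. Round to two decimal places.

0.93

At P = 55, Q_s = 1061.
dQ_s/dP = 18.
ε_s = (dQ_s/dP)(P/Q_s) = (18)(55/1061).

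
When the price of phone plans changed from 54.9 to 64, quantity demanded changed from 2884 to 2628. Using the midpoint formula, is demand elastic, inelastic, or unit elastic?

inelastic

Arc ε ≈ -0.607.
|ε| = 0.61 < 1.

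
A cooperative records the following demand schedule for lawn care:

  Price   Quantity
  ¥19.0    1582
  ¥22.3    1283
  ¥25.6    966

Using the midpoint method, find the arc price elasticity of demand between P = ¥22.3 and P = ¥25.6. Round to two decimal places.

-2.05

At P = 22.3, Q = 1283; at P = 25.6, Q = 966.
ΔQ = -317, ΔP = 3.3. Midpoints: P̄ = 23.95, Q̄ = 1124.5.
ε = (ΔQ/ΔP)(P̄/Q̄) = (-317/3.3)(23.95/1124.5).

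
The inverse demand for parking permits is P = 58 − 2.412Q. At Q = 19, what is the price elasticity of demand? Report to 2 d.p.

At Q = 19, P = 58 − 2.412(19) = 12.17.
dP/dQ = −2.412, so dQ/dP = 1/(−2.412) = -0.415.
ε = (dQ/dP)(P/Q) = (-0.415)(12.17/19).

-0.27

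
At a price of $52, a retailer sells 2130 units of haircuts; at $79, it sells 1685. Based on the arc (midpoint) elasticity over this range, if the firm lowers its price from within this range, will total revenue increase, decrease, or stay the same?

decrease

Arc ε = (-445/27)(65.50/1907.5) ≈ -0.566.
|ε| = 0.57 < 1, so demand is inelastic. A price cut therefore reduces total revenue.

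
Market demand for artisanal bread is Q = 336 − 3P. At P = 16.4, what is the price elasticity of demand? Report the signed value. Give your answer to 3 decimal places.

At P = 16.4, Q = 286.800.
dQ/dP = −3.
ε = (dQ/dP)(P/Q) = (-3)(16.4/286.800).

-0.172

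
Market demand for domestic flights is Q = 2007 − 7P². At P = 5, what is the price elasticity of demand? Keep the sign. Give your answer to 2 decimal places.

At P = 5, Q = 1832.
dQ/dP = −14P = -70.
ε = (dQ/dP)(P/Q) = (-70)(5/1832).

-0.19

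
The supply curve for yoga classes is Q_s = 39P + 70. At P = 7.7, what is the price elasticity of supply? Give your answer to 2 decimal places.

At P = 7.7, Q_s = 370.30.
dQ_s/dP = 39.
ε_s = (dQ_s/dP)(P/Q_s) = (39)(7.7/370.30).

0.81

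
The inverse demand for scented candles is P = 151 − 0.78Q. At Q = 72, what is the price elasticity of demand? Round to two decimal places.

At Q = 72, P = 151 − 0.78(72) = 94.84.
dP/dQ = −0.78, so dQ/dP = 1/(−0.78) = -1.282.
ε = (dQ/dP)(P/Q) = (-1.282)(94.84/72).

-1.69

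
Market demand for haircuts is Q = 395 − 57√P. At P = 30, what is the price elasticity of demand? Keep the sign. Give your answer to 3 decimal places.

-1.885

At P = 30, Q = 82.798.
dQ/dP = −57/(2√P) = -5.203.
ε = (dQ/dP)(P/Q) = (-5.203)(30/82.798).
|ε| > 1, so demand is elastic at this price.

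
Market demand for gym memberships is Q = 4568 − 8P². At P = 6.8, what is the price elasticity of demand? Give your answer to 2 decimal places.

At P = 6.8, Q = 4198.080.
dQ/dP = −16P = -108.800.
ε = (dQ/dP)(P/Q) = (-108.800)(6.8/4198.080).

-0.18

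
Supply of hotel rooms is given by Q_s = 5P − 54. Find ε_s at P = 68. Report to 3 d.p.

1.189

At P = 68, Q_s = 286.
dQ_s/dP = 5.
ε_s = (dQ_s/dP)(P/Q_s) = (5)(68/286).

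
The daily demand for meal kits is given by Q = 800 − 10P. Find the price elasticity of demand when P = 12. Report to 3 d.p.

-0.176

At P = 12, Q = 680.
dQ/dP = −10.
ε = (dQ/dP)(P/Q) = (-10)(12/680).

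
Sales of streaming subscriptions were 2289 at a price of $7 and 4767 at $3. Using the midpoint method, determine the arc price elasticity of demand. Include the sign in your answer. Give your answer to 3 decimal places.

-0.878

ΔQ = 4767 − 2289 = 2478; ΔP = 3 − 7 = -4.
Midpoints: P̄ = 5.00, Q̄ = 3528.0.
ε = (ΔQ/ΔP)(P̄/Q̄) = (2478/-4)(5.00/3528.0).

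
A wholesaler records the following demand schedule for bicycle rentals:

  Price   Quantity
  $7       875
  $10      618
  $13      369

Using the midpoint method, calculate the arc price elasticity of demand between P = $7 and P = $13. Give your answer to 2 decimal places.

At P = 7, Q = 875; at P = 13, Q = 369.
ΔQ = -506, ΔP = 6. Midpoints: P̄ = 10.00, Q̄ = 622.0.
ε = (ΔQ/ΔP)(P̄/Q̄) = (-506/6)(10.00/622.0).

-1.36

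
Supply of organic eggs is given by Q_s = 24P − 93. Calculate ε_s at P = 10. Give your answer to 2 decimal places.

At P = 10, Q_s = 147.
dQ_s/dP = 24.
ε_s = (dQ_s/dP)(P/Q_s) = (24)(10/147).

1.63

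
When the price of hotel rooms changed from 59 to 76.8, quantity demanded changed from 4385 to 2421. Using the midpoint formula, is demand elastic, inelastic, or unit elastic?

Arc ε ≈ -2.202.
|ε| = 2.20 > 1.

elastic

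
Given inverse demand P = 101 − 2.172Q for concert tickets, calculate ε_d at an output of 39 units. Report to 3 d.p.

-0.192

At Q = 39, P = 101 − 2.172(39) = 16.29.
dP/dQ = −2.172, so dQ/dP = 1/(−2.172) = -0.460.
ε = (dQ/dP)(P/Q) = (-0.460)(16.29/39).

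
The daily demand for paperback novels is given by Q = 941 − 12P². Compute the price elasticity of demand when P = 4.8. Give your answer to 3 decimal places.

-0.832

At P = 4.8, Q = 664.520.
dQ/dP = −24P = -115.200.
ε = (dQ/dP)(P/Q) = (-115.200)(4.8/664.520).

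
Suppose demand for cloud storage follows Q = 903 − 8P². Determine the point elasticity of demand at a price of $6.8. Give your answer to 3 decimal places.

-1.388

At P = 6.8, Q = 533.080.
dQ/dP = −16P = -108.800.
ε = (dQ/dP)(P/Q) = (-108.800)(6.8/533.080).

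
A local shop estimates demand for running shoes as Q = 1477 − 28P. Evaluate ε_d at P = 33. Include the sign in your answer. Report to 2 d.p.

-1.67

At P = 33, Q = 553.
dQ/dP = −28.
ε = (dQ/dP)(P/Q) = (-28)(33/553).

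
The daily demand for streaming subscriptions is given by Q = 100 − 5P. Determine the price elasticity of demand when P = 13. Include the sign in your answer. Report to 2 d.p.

-1.86

At P = 13, Q = 35.
dQ/dP = −5.
ε = (dQ/dP)(P/Q) = (-5)(13/35).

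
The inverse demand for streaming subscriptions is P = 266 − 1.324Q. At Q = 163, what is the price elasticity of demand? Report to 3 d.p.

-0.233

At Q = 163, P = 266 − 1.324(163) = 50.19.
dP/dQ = −1.324, so dQ/dP = 1/(−1.324) = -0.755.
ε = (dQ/dP)(P/Q) = (-0.755)(50.19/163).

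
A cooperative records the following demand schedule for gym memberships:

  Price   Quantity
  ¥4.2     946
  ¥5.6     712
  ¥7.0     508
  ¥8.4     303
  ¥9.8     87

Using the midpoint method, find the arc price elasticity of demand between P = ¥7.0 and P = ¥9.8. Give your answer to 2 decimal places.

At P = 7.0, Q = 508; at P = 9.8, Q = 87.
ΔQ = -421, ΔP = 2.8. Midpoints: P̄ = 8.40, Q̄ = 297.5.
ε = (ΔQ/ΔP)(P̄/Q̄) = (-421/2.8)(8.40/297.5).

-4.25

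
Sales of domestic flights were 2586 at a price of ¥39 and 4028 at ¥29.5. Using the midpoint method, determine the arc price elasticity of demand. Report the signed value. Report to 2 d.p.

-1.57

ΔQ = 4028 − 2586 = 1442; ΔP = 29.5 − 39 = -9.5.
Midpoints: P̄ = 34.25, Q̄ = 3307.0.
ε = (ΔQ/ΔP)(P̄/Q̄) = (1442/-9.5)(34.25/3307.0).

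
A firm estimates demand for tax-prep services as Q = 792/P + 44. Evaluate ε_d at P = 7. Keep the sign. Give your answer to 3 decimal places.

-0.720

At P = 7, Q = 157.143.
dQ/dP = −792/P² = -16.163.
ε = (dQ/dP)(P/Q) = (-16.163)(7/157.143).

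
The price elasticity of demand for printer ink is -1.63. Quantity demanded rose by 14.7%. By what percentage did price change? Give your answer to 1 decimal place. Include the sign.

%ΔP ≈ %ΔQ / ε = (14.7%)/(-1.63) = -9.02%.

-9.0%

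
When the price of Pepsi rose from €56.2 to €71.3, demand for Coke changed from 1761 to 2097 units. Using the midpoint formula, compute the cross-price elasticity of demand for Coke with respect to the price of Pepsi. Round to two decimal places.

0.74

ΔQ_x = 2097 − 1761 = 336; ΔP_y = 71.3 − 56.2 = 15.1.
Midpoints: P̄_y = 63.75, Q̄_x = 1929.0.
ε_xy = (ΔQ_x/ΔP_y)(P̄_y/Q̄_x) = (336/15.1)(63.75/1929.0).
ε_xy > 0, so the goods are substitutes.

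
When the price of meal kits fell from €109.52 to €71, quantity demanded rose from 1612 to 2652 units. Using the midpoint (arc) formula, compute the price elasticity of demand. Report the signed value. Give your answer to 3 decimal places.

-1.143

ΔQ = 2652 − 1612 = 1040; ΔP = 71 − 109.52 = -38.52.
Midpoints: P̄ = 90.26, Q̄ = 2132.0.
ε = (ΔQ/ΔP)(P̄/Q̄) = (1040/-38.52)(90.26/2132.0).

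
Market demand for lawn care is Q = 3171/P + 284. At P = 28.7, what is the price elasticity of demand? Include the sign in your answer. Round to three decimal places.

-0.280

At P = 28.7, Q = 394.488.
dQ/dP = −3171/P² = -3.850.
ε = (dQ/dP)(P/Q) = (-3.850)(28.7/394.488).
|ε| < 1, so demand is inelastic at this price.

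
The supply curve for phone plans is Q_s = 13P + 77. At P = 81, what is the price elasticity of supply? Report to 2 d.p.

At P = 81, Q_s = 1130.
dQ_s/dP = 13.
ε_s = (dQ_s/dP)(P/Q_s) = (13)(81/1130).

0.93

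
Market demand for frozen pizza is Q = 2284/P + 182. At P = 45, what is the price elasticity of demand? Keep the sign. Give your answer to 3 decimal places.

-0.218

At P = 45, Q = 232.756.
dQ/dP = −2284/P² = -1.128.
ε = (dQ/dP)(P/Q) = (-1.128)(45/232.756).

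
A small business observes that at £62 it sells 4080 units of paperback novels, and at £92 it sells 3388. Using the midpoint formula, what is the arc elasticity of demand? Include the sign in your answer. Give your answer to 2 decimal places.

ΔQ = 3388 − 4080 = -692; ΔP = 92 − 62 = 30.
Midpoints: P̄ = 77.00, Q̄ = 3734.0.
ε = (ΔQ/ΔP)(P̄/Q̄) = (-692/30)(77.00/3734.0).

-0.48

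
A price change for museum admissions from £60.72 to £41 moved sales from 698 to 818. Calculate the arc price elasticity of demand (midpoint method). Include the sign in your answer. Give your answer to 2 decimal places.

-0.41

ΔQ = 818 − 698 = 120; ΔP = 41 − 60.72 = -19.72.
Midpoints: P̄ = 50.86, Q̄ = 758.0.
ε = (ΔQ/ΔP)(P̄/Q̄) = (120/-19.72)(50.86/758.0).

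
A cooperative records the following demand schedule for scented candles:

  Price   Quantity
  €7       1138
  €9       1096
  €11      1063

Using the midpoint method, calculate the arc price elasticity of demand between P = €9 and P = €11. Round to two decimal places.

-0.15

At P = 9, Q = 1096; at P = 11, Q = 1063.
ΔQ = -33, ΔP = 2. Midpoints: P̄ = 10.00, Q̄ = 1079.5.
ε = (ΔQ/ΔP)(P̄/Q̄) = (-33/2)(10.00/1079.5).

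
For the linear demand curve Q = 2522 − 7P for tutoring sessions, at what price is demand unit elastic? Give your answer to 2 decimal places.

180.14

For linear demand Q = a − bP, ε = −bP/(a − bP). |ε| = 1 when bP = a − bP, i.e. P = a/(2b).
P = 2522/(2·7) = 2522/14 = 180.1429.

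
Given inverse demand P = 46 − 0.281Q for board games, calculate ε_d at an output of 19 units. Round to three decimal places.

At Q = 19, P = 46 − 0.281(19) = 40.66.
dP/dQ = −0.281, so dQ/dP = 1/(−0.281) = -3.559.
ε = (dQ/dP)(P/Q) = (-3.559)(40.66/19).

-7.616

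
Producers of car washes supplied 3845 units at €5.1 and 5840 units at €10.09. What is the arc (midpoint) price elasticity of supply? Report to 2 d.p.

ΔQ = 5840 − 3845 = 1995; ΔP = 10.09 − 5.1 = 4.99.
Midpoints: P̄ = 7.59, Q̄ = 4842.5.
ε_s = (ΔQ/ΔP)(P̄/Q̄) = (1995/4.99)(7.59/4842.5).

0.63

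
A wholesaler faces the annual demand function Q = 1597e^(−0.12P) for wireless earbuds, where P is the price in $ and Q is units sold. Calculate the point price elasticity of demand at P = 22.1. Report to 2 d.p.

-2.65

At P = 22.1, Q = 112.605.
dQ/dP = −0.12·1597e^(−0.12P) = −0.12Q = -13.513.
ε = (dQ/dP)(P/Q) = (-13.513)(22.1/112.605).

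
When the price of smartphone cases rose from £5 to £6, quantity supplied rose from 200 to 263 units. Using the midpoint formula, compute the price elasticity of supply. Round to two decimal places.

ΔQ = 263 − 200 = 63; ΔP = 6 − 5 = 1.
Midpoints: P̄ = 5.50, Q̄ = 231.5.
ε_s = (ΔQ/ΔP)(P̄/Q̄) = (63/1)(5.50/231.5).

1.50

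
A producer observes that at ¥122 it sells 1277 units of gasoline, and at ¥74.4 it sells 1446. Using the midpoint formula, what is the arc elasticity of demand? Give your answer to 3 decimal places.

ΔQ = 1446 − 1277 = 169; ΔP = 74.4 − 122 = -47.6.
Midpoints: P̄ = 98.20, Q̄ = 1361.5.
ε = (ΔQ/ΔP)(P̄/Q̄) = (169/-47.6)(98.20/1361.5).

-0.256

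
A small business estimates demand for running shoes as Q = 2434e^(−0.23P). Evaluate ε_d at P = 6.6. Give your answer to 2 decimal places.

At P = 6.6, Q = 533.410.
dQ/dP = −0.23·2434e^(−0.23P) = −0.23Q = -122.684.
ε = (dQ/dP)(P/Q) = (-122.684)(6.6/533.410).

-1.52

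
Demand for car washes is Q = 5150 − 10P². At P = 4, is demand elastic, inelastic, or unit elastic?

inelastic

Q = 4990, dQ/dP = -80.
ε = (dQ/dP)(P/Q) ≈ -0.064.
|ε| = 0.06 < 1.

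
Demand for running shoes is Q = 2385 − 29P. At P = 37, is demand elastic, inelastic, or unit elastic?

inelastic

Q = 1312, dQ/dP = -29.
ε = (dQ/dP)(P/Q) ≈ -0.818.
|ε| = 0.82 < 1.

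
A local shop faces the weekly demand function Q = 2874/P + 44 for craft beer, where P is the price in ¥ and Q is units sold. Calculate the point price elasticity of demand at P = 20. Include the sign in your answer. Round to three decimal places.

At P = 20, Q = 187.700.
dQ/dP = −2874/P² = -7.185.
ε = (dQ/dP)(P/Q) = (-7.185)(20/187.700).

-0.766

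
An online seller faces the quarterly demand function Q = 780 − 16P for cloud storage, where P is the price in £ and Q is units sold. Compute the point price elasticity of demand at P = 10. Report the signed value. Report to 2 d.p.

-0.26

At P = 10, Q = 620.
dQ/dP = −16.
ε = (dQ/dP)(P/Q) = (-16)(10/620).
|ε| < 1, so demand is inelastic at this price.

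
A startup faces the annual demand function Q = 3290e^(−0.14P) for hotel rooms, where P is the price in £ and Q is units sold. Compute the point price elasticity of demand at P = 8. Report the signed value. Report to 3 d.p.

At P = 8, Q = 1073.461.
dQ/dP = −0.14·3290e^(−0.14P) = −0.14Q = -150.284.
ε = (dQ/dP)(P/Q) = (-150.284)(8/1073.461).
|ε| > 1, so demand is elastic at this price.

-1.120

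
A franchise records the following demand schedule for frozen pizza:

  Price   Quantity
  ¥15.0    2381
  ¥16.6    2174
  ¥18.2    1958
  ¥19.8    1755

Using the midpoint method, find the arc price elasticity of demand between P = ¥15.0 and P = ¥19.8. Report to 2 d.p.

-1.10

At P = 15.0, Q = 2381; at P = 19.8, Q = 1755.
ΔQ = -626, ΔP = 4.8. Midpoints: P̄ = 17.40, Q̄ = 2068.0.
ε = (ΔQ/ΔP)(P̄/Q̄) = (-626/4.8)(17.40/2068.0).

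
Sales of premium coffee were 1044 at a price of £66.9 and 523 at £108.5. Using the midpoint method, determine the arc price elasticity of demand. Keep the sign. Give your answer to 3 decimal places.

ΔQ = 523 − 1044 = -521; ΔP = 108.5 − 66.9 = 41.6.
Midpoints: P̄ = 87.70, Q̄ = 783.5.
ε = (ΔQ/ΔP)(P̄/Q̄) = (-521/41.6)(87.70/783.5).

-1.402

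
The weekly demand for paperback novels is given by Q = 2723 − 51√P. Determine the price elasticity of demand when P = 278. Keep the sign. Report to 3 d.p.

At P = 278, Q = 1872.660.
dQ/dP = −51/(2√P) = -1.529.
ε = (dQ/dP)(P/Q) = (-1.529)(278/1872.660).
|ε| < 1, so demand is inelastic at this price.

-0.227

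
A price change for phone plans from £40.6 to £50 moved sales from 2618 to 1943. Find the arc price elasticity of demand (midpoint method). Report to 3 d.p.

ΔQ = 1943 − 2618 = -675; ΔP = 50 − 40.6 = 9.4.
Midpoints: P̄ = 45.30, Q̄ = 2280.5.
ε = (ΔQ/ΔP)(P̄/Q̄) = (-675/9.4)(45.30/2280.5).

-1.426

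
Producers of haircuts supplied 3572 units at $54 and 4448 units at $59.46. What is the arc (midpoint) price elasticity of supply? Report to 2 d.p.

2.27

ΔQ = 4448 − 3572 = 876; ΔP = 59.46 − 54 = 5.46.
Midpoints: P̄ = 56.73, Q̄ = 4010.0.
ε_s = (ΔQ/ΔP)(P̄/Q̄) = (876/5.46)(56.73/4010.0).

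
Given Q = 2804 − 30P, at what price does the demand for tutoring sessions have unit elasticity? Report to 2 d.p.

For linear demand Q = a − bP, ε = −bP/(a − bP). |ε| = 1 when bP = a − bP, i.e. P = a/(2b).
P = 2804/(2·30) = 2804/60 = 46.7333.

46.73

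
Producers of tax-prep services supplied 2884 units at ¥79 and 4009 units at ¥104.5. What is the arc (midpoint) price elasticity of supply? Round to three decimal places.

ΔQ = 4009 − 2884 = 1125; ΔP = 104.5 − 79 = 25.5.
Midpoints: P̄ = 91.75, Q̄ = 3446.5.
ε_s = (ΔQ/ΔP)(P̄/Q̄) = (1125/25.5)(91.75/3446.5).

1.174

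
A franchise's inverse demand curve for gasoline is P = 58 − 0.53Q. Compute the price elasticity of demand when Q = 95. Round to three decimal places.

At Q = 95, P = 58 − 0.53(95) = 7.65.
dP/dQ = −0.53, so dQ/dP = 1/(−0.53) = -1.887.
ε = (dQ/dP)(P/Q) = (-1.887)(7.65/95).

-0.152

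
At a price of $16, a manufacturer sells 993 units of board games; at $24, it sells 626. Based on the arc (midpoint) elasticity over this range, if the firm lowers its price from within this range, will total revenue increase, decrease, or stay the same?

increase

Arc ε = (-367/8)(20.00/809.5) ≈ -1.133.
|ε| = 1.13 > 1, so demand is elastic. A price cut therefore raises total revenue.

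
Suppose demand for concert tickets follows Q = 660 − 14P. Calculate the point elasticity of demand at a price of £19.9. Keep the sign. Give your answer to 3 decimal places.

-0.730

At P = 19.9, Q = 381.400.
dQ/dP = −14.
ε = (dQ/dP)(P/Q) = (-14)(19.9/381.400).
|ε| < 1, so demand is inelastic at this price.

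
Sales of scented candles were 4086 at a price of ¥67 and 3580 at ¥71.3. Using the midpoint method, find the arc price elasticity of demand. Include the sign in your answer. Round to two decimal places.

-2.12

ΔQ = 3580 − 4086 = -506; ΔP = 71.3 − 67 = 4.3.
Midpoints: P̄ = 69.15, Q̄ = 3833.0.
ε = (ΔQ/ΔP)(P̄/Q̄) = (-506/4.3)(69.15/3833.0).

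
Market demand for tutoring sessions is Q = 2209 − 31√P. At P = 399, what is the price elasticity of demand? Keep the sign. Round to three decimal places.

At P = 399, Q = 1589.775.
dQ/dP = −31/(2√P) = -0.776.
ε = (dQ/dP)(P/Q) = (-0.776)(399/1589.775).

-0.195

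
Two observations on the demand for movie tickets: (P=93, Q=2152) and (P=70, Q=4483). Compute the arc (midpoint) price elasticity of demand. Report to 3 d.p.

ΔQ = 4483 − 2152 = 2331; ΔP = 70 − 93 = -23.
Midpoints: P̄ = 81.50, Q̄ = 3317.5.
ε = (ΔQ/ΔP)(P̄/Q̄) = (2331/-23)(81.50/3317.5).

-2.490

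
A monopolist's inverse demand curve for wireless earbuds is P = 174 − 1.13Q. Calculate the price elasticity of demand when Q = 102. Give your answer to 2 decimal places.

At Q = 102, P = 174 − 1.13(102) = 58.74.
dP/dQ = −1.13, so dQ/dP = 1/(−1.13) = -0.885.
ε = (dQ/dP)(P/Q) = (-0.885)(58.74/102).

-0.51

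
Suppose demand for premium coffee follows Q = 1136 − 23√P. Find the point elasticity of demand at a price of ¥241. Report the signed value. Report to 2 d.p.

At P = 241, Q = 778.944.
dQ/dP = −23/(2√P) = -0.741.
ε = (dQ/dP)(P/Q) = (-0.741)(241/778.944).
|ε| < 1, so demand is inelastic at this price.

-0.23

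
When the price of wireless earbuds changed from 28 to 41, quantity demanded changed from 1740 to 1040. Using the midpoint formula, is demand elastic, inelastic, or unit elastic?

Arc ε ≈ -1.336.
|ε| = 1.34 > 1.

elastic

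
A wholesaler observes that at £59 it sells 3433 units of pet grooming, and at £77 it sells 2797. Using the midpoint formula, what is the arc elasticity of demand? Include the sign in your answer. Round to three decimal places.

ΔQ = 2797 − 3433 = -636; ΔP = 77 − 59 = 18.
Midpoints: P̄ = 68.00, Q̄ = 3115.0.
ε = (ΔQ/ΔP)(P̄/Q̄) = (-636/18)(68.00/3115.0).

-0.771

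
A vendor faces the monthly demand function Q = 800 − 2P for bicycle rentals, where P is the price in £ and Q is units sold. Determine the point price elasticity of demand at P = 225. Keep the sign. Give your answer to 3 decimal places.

At P = 225, Q = 350.
dQ/dP = −2.
ε = (dQ/dP)(P/Q) = (-2)(225/350).

-1.286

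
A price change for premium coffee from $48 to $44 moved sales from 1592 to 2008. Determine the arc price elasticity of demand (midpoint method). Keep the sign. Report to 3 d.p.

-2.658

ΔQ = 2008 − 1592 = 416; ΔP = 44 − 48 = -4.
Midpoints: P̄ = 46.00, Q̄ = 1800.0.
ε = (ΔQ/ΔP)(P̄/Q̄) = (416/-4)(46.00/1800.0).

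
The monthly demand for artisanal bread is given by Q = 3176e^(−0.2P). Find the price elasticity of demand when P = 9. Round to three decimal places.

-1.800

At P = 9, Q = 524.989.
dQ/dP = −0.2·3176e^(−0.2P) = −0.2Q = -104.998.
ε = (dQ/dP)(P/Q) = (-104.998)(9/524.989).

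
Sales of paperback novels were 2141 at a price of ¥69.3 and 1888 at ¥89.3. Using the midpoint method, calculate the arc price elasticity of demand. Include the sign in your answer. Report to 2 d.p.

ΔQ = 1888 − 2141 = -253; ΔP = 89.3 − 69.3 = 20.
Midpoints: P̄ = 79.30, Q̄ = 2014.5.
ε = (ΔQ/ΔP)(P̄/Q̄) = (-253/20)(79.30/2014.5).

-0.50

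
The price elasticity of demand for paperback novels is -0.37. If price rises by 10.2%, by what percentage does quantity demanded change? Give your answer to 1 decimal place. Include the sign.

-3.8%

%ΔQ ≈ ε × %ΔP = (-0.37)(10.2%) = -3.77%.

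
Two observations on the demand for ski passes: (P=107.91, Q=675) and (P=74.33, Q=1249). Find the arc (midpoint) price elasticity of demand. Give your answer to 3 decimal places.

ΔQ = 1249 − 675 = 574; ΔP = 74.33 − 107.91 = -33.58.
Midpoints: P̄ = 91.12, Q̄ = 962.0.
ε = (ΔQ/ΔP)(P̄/Q̄) = (574/-33.58)(91.12/962.0).

-1.619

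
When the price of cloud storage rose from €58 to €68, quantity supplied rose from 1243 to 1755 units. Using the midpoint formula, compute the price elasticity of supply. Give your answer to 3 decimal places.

2.152

ΔQ = 1755 − 1243 = 512; ΔP = 68 − 58 = 10.
Midpoints: P̄ = 63.00, Q̄ = 1499.0.
ε_s = (ΔQ/ΔP)(P̄/Q̄) = (512/10)(63.00/1499.0).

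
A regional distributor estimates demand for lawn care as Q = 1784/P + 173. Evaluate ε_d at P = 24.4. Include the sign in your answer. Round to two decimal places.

-0.30

At P = 24.4, Q = 246.115.
dQ/dP = −1784/P² = -2.997.
ε = (dQ/dP)(P/Q) = (-2.997)(24.4/246.115).
|ε| < 1, so demand is inelastic at this price.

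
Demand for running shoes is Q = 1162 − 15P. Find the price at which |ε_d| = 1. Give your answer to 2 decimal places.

38.73

For linear demand Q = a − bP, ε = −bP/(a − bP). |ε| = 1 when bP = a − bP, i.e. P = a/(2b).
P = 1162/(2·15) = 1162/30 = 38.7333.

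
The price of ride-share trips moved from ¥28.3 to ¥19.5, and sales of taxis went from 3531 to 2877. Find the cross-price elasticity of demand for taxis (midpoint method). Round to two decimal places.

0.55

ΔQ_x = 2877 − 3531 = -654; ΔP_y = 19.5 − 28.3 = -8.8.
Midpoints: P̄_y = 23.90, Q̄_x = 3204.0.
ε_xy = (ΔQ_x/ΔP_y)(P̄_y/Q̄_x) = (-654/-8.8)(23.90/3204.0).
ε_xy > 0, so the goods are substitutes.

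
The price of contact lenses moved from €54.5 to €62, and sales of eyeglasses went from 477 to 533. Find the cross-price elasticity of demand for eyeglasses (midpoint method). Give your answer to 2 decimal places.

0.86

ΔQ_x = 533 − 477 = 56; ΔP_y = 62 − 54.5 = 7.5.
Midpoints: P̄_y = 58.25, Q̄_x = 505.0.
ε_xy = (ΔQ_x/ΔP_y)(P̄_y/Q̄_x) = (56/7.5)(58.25/505.0).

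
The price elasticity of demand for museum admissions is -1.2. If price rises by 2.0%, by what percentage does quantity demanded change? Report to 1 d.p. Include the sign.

-2.4%

%ΔQ ≈ ε × %ΔP = (-1.2)(2.0%) = -2.40%.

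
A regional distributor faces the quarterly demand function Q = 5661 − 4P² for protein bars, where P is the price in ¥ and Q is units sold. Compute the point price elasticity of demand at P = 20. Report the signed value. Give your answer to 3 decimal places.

-0.788

At P = 20, Q = 4061.
dQ/dP = −8P = -160.
ε = (dQ/dP)(P/Q) = (-160)(20/4061).
|ε| < 1, so demand is inelastic at this price.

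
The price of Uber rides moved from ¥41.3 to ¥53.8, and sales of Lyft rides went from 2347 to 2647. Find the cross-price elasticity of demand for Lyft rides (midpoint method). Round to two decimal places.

ΔQ_x = 2647 − 2347 = 300; ΔP_y = 53.8 − 41.3 = 12.5.
Midpoints: P̄_y = 47.55, Q̄_x = 2497.0.
ε_xy = (ΔQ_x/ΔP_y)(P̄_y/Q̄_x) = (300/12.5)(47.55/2497.0).

0.46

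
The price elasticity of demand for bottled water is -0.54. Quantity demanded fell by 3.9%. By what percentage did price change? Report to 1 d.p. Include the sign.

7.2%

%ΔP ≈ %ΔQ / ε = (-3.9%)/(-0.54) = 7.22%.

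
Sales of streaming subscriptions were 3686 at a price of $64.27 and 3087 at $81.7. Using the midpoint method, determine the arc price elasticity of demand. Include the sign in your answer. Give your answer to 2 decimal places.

-0.74

ΔQ = 3087 − 3686 = -599; ΔP = 81.7 − 64.27 = 17.43.
Midpoints: P̄ = 72.98, Q̄ = 3386.5.
ε = (ΔQ/ΔP)(P̄/Q̄) = (-599/17.43)(72.98/3386.5).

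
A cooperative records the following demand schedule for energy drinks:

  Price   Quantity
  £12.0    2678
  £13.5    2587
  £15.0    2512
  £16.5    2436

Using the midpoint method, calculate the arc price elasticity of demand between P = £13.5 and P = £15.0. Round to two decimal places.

At P = 13.5, Q = 2587; at P = 15.0, Q = 2512.
ΔQ = -75, ΔP = 1.5. Midpoints: P̄ = 14.25, Q̄ = 2549.5.
ε = (ΔQ/ΔP)(P̄/Q̄) = (-75/1.5)(14.25/2549.5).

-0.28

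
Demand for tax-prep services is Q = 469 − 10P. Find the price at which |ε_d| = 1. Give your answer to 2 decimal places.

For linear demand Q = a − bP, ε = −bP/(a − bP). |ε| = 1 when bP = a − bP, i.e. P = a/(2b).
P = 469/(2·10) = 469/20 = 23.4500.

23.45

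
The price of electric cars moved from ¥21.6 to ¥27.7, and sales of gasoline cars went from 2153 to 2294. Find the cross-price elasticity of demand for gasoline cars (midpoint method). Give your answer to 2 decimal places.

0.26

ΔQ_x = 2294 − 2153 = 141; ΔP_y = 27.7 − 21.6 = 6.1.
Midpoints: P̄_y = 24.65, Q̄_x = 2223.5.
ε_xy = (ΔQ_x/ΔP_y)(P̄_y/Q̄_x) = (141/6.1)(24.65/2223.5).
ε_xy > 0, so the goods are substitutes.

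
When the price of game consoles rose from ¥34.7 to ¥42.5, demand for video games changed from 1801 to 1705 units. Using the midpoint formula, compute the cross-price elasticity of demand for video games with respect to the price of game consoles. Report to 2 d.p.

-0.27

ΔQ_x = 1705 − 1801 = -96; ΔP_y = 42.5 − 34.7 = 7.8.
Midpoints: P̄_y = 38.60, Q̄_x = 1753.0.
ε_xy = (ΔQ_x/ΔP_y)(P̄_y/Q̄_x) = (-96/7.8)(38.60/1753.0).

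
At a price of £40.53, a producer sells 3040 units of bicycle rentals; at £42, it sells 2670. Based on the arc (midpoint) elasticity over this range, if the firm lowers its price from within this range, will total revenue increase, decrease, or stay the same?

increase

Arc ε = (-370/1.47)(41.27/2855.0) ≈ -3.638.
|ε| = 3.64 > 1, so demand is elastic. A price cut therefore raises total revenue.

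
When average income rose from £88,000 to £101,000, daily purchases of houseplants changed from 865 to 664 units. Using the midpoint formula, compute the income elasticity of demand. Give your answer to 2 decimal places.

ΔQ = -201, ΔI = 13000. Midpoints: Ī = 94,500, Q̄ = 764.5.
ε_I = (ΔQ/ΔI)(Ī/Q̄) = (-201/13000)(94500/764.5).

-1.91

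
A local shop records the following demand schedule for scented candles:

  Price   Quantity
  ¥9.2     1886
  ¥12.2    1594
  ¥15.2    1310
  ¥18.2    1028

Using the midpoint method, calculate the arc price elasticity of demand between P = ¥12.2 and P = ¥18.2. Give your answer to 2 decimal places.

At P = 12.2, Q = 1594; at P = 18.2, Q = 1028.
ΔQ = -566, ΔP = 6.0. Midpoints: P̄ = 15.20, Q̄ = 1311.0.
ε = (ΔQ/ΔP)(P̄/Q̄) = (-566/6.0)(15.20/1311.0).

-1.09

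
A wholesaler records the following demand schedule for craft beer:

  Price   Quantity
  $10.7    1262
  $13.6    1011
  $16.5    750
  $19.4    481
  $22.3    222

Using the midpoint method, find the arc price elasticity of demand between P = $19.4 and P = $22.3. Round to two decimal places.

-5.30

At P = 19.4, Q = 481; at P = 22.3, Q = 222.
ΔQ = -259, ΔP = 2.9. Midpoints: P̄ = 20.85, Q̄ = 351.5.
ε = (ΔQ/ΔP)(P̄/Q̄) = (-259/2.9)(20.85/351.5).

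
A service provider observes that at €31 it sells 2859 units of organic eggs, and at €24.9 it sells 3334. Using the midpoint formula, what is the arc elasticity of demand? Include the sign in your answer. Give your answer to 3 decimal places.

-0.703

ΔQ = 3334 − 2859 = 475; ΔP = 24.9 − 31 = -6.1.
Midpoints: P̄ = 27.95, Q̄ = 3096.5.
ε = (ΔQ/ΔP)(P̄/Q̄) = (475/-6.1)(27.95/3096.5).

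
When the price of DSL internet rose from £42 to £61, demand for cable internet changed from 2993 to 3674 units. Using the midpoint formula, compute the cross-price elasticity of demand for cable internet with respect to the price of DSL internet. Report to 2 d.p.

0.55

ΔQ_x = 3674 − 2993 = 681; ΔP_y = 61 − 42 = 19.
Midpoints: P̄_y = 51.50, Q̄_x = 3333.5.
ε_xy = (ΔQ_x/ΔP_y)(P̄_y/Q̄_x) = (681/19)(51.50/3333.5).
ε_xy > 0, so the goods are substitutes.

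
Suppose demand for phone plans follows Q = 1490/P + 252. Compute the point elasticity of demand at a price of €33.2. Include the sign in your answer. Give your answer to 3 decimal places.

-0.151

At P = 33.2, Q = 296.880.
dQ/dP = −1490/P² = -1.352.
ε = (dQ/dP)(P/Q) = (-1.352)(33.2/296.880).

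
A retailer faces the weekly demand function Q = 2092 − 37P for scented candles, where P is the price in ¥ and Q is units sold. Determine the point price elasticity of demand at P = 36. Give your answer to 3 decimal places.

-1.753

At P = 36, Q = 760.
dQ/dP = −37.
ε = (dQ/dP)(P/Q) = (-37)(36/760).
|ε| > 1, so demand is elastic at this price.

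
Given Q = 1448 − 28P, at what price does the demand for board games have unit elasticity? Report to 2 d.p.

25.86

For linear demand Q = a − bP, ε = −bP/(a − bP). |ε| = 1 when bP = a − bP, i.e. P = a/(2b).
P = 1448/(2·28) = 1448/56 = 25.8571.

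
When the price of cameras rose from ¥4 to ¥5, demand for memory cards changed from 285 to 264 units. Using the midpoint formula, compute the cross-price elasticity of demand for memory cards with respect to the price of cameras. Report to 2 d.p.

ΔQ_x = 264 − 285 = -21; ΔP_y = 5 − 4 = 1.
Midpoints: P̄_y = 4.50, Q̄_x = 274.5.
ε_xy = (ΔQ_x/ΔP_y)(P̄_y/Q̄_x) = (-21/1)(4.50/274.5).
ε_xy < 0, so the goods are complements.

-0.34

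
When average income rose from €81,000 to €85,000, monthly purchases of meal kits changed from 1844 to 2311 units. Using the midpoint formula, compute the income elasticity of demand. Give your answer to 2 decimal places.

4.66

ΔQ = 467, ΔI = 4000. Midpoints: Ī = 83,000, Q̄ = 2077.5.
ε_I = (ΔQ/ΔI)(Ī/Q̄) = (467/4000)(83000/2077.5).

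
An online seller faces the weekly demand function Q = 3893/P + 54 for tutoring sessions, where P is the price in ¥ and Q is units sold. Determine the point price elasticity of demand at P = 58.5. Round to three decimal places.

-0.552

At P = 58.5, Q = 120.547.
dQ/dP = −3893/P² = -1.138.
ε = (dQ/dP)(P/Q) = (-1.138)(58.5/120.547).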